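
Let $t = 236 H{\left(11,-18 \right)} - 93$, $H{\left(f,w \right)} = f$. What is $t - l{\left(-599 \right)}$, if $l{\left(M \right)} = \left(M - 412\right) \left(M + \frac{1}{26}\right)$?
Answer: $- \frac{15679225}{26} \approx -6.0305 \cdot 10^{5}$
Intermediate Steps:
$t = 2503$ ($t = 236 \cdot 11 - 93 = 2596 - 93 = 2503$)
$l{\left(M \right)} = \left(-412 + M\right) \left(\frac{1}{26} + M\right)$ ($l{\left(M \right)} = \left(-412 + M\right) \left(M + \frac{1}{26}\right) = \left(-412 + M\right) \left(\frac{1}{26} + M\right)$)
$t - l{\left(-599 \right)} = 2503 - \left(- \frac{206}{13} + \left(-599\right)^{2} - - \frac{6415889}{26}\right) = 2503 - \left(- \frac{206}{13} + 358801 + \frac{6415889}{26}\right) = 2503 - \frac{15744303}{26} = - \frac{15679225}{26}$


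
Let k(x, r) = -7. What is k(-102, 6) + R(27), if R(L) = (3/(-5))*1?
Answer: -38/5 ≈ -7.6000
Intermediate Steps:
R(L) = -3/5 (R(L) = (3*(-1/5))*1 = -3/5*1 = -3/5)
k(-102, 6) + R(27) = -7 - 3/5 = -38/5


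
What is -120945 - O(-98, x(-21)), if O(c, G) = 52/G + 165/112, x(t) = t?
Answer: -40637183/336 ≈ -1.2094e+5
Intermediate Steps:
O(c, G) = 165/112 + 52/G (O(c, G) = 52/G + 165*(1/112) = 52/G + 165/112 = 165/112 + 52/G)
-120945 - O(-98, x(-21)) = -120945 - (165/112 + 52/(-21)) = -120945 - (165/112 + 52*(-1/21)) = -120945 - (165/112 - 52/21) = -120945 - 1*(-337/336) = -120945 + 337/336 = -40637183/336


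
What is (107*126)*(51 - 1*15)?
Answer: 485352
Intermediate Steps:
(107*126)*(51 - 1*15) = 13482*(51 - 15) = 13482*36 = 485352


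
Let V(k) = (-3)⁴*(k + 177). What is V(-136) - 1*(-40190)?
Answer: 43511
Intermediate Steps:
V(k) = 14337 + 81*k (V(k) = 81*(177 + k) = 14337 + 81*k)
V(-136) - 1*(-40190) = (14337 + 81*(-136)) - 1*(-40190) = (14337 - 11016) + 40190 = 3321 + 40190 = 43511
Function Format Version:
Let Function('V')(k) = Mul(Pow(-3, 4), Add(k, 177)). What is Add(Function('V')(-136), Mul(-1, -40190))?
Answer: 43511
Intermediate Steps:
Function('V')(k) = Add(14337, Mul(81, k)) (Function('V')(k) = Mul(81, Add(177, k)) = Add(14337, Mul(81, k)))
Add(Function('V')(-136), Mul(-1, -40190)) = Add(Add(14337, Mul(81, -136)), Mul(-1, -40190)) = Add(Add(14337, -11016), 40190) = Add(3321, 40190) = 43511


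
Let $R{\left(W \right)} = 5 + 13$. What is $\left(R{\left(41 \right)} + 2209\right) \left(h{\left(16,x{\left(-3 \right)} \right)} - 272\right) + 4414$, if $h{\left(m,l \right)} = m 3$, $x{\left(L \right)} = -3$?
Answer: $-494434$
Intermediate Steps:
$h{\left(m,l \right)} = 3 m$
$R{\left(W \right)} = 18$
$\left(R{\left(41 \right)} + 2209\right) \left(h{\left(16,x{\left(-3 \right)} \right)} - 272\right) + 4414 = \left(18 + 2209\right) \left(3 \cdot 16 - 272\right) + 4414 = 2227 \left(48 - 272\right) + 4414 = 2227 \left(-224\right) + 4414 = -498848 + 4414 = -494434$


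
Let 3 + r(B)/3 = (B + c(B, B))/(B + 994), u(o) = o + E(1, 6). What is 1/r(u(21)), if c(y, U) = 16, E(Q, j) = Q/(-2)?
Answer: -2029/18042 ≈ -0.11246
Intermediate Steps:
E(Q, j) = -Q/2 (E(Q, j) = Q*(-1/2) = -Q/2)
u(o) = -1/2 + o (u(o) = o - 1/2*1 = o - 1/2 = -1/2 + o)
r(B) = -9 + 3*(16 + B)/(994 + B) (r(B) = -9 + 3*((B + 16)/(B + 994)) = -9 + 3*((16 + B)/(994 + B)) = -9 + 3*(16 + B)/(994 + B))
1/r(u(21)) = 1/(6*(-1483 - (-1/2 + 21))/(994 + (-1/2 + 21))) = 1/(6*(-1483 - 1*41/2)/(994 + 41/2)) = 1/(6*(-1483 - 41/2)/(2029/2)) = 1/(6*(2/2029)*(-3007/2)) = 1/(-18042/2029) = -2029/18042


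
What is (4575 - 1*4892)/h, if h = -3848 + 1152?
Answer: 317/2696 ≈ 0.11758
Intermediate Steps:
h = -2696
(4575 - 1*4892)/h = (4575 - 1*4892)/(-2696) = (4575 - 4892)*(-1/2696) = -317*(-1/2696) = 317/2696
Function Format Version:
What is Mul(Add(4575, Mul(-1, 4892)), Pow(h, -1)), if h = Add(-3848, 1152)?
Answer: Rational(317, 2696) ≈ 0.11758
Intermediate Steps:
h = -2696
Mul(Add(4575, Mul(-1, 4892)), Pow(h, -1)) = Mul(Add(4575, Mul(-1, 4892)), Pow(-2696, -1)) = Mul(Add(4575, -4892), Rational(-1, 2696)) = Mul(-317, Rational(-1, 2696)) = Rational(317, 2696)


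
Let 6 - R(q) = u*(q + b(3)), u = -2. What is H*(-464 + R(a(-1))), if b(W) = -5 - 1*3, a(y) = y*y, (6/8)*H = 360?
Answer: -226560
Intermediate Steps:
H = 480 (H = (4/3)*360 = 480)
a(y) = y**2
b(W) = -8 (b(W) = -5 - 3 = -8)
R(q) = -10 + 2*q (R(q) = 6 - (-2)*(q - 8) = 6 - (-2)*(-8 + q) = 6 - (16 - 2*q) = 6 + (-16 + 2*q) = -10 + 2*q)
H*(-464 + R(a(-1))) = 480*(-464 + (-10 + 2*(-1)**2)) = 480*(-464 + (-10 + 2*1)) = 480*(-464 + (-10 + 2)) = 480*(-464 - 8) = 480*(-472) = -226560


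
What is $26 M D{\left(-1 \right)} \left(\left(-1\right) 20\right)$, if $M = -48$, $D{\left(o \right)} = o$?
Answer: $-24960$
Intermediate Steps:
$26 M D{\left(-1 \right)} \left(\left(-1\right) 20\right) = 26 \left(-48\right) \left(- \left(-1\right) 20\right) = - 1248 \left(\left(-1\right) \left(-20\right)\right) = \left(-1248\right) 20 = -24960$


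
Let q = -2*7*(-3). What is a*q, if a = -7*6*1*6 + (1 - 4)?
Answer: -10710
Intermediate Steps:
a = -255 (a = -42*6 - 3 = -7*36 - 3 = -252 - 3 = -255)
q = 42 (q = -14*(-3) = 42)
a*q = -255*42 = -10710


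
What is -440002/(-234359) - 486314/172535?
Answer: -38056317656/40435130065 ≈ -0.94117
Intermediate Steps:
-440002/(-234359) - 486314/172535 = -440002*(-1/234359) - 486314*1/172535 = 440002/234359 - 486314/172535 = -38056317656/40435130065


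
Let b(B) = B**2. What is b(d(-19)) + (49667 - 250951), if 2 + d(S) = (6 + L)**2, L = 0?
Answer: -200128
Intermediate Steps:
d(S) = 34 (d(S) = -2 + (6 + 0)**2 = -2 + 6**2 = -2 + 36 = 34)
b(d(-19)) + (49667 - 250951) = 34**2 + (49667 - 250951) = 1156 - 201284 = -200128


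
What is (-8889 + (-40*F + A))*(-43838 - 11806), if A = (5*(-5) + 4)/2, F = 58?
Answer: 624297858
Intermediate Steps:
A = -21/2 (A = (-25 + 4)*(½) = -21*½ = -21/2 ≈ -10.500)
(-8889 + (-40*F + A))*(-43838 - 11806) = (-8889 + (-40*58 - 21/2))*(-43838 - 11806) = (-8889 + (-2320 - 21/2))*(-55644) = (-8889 - 4661/2)*(-55644) = -22439/2*(-55644) = 624297858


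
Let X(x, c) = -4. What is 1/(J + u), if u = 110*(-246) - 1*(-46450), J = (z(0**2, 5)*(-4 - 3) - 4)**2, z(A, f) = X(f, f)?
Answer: 1/19966 ≈ 5.0085e-5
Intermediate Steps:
z(A, f) = -4
J = 576 (J = (-4*(-4 - 3) - 4)**2 = (-4*(-7) - 4)**2 = (28 - 4)**2 = 24**2 = 576)
u = 19390 (u = -27060 + 46450 = 19390)
1/(J + u) = 1/(576 + 19390) = 1/19966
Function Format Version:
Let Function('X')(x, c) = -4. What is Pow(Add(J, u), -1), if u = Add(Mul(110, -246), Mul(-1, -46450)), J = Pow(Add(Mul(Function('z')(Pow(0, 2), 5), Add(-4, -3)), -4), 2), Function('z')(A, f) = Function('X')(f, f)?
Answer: Rational(1, 19966) ≈ 5.0085e-5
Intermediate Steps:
Function('z')(A, f) = -4
J = 576 (J = Pow(Add(Mul(-4, Add(-4, -3)), -4), 2) = Pow(Add(Mul(-4, -7), -4), 2) = Pow(Add(28, -4), 2) = Pow(24, 2) = 576)
u = 19390 (u = Add(-27060, 46450) = 19390)
Pow(Add(J, u), -1) = Pow(Add(576, 19390), -1) = Pow(19966, -1) = Rational(1, 19966)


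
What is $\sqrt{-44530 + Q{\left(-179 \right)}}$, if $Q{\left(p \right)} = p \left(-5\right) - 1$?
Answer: $2 i \sqrt{10909} \approx 208.89 i$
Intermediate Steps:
$Q{\left(p \right)} = -1 - 5 p$ ($Q{\left(p \right)} = - 5 p - 1 = -1 - 5 p$)
$\sqrt{-44530 + Q{\left(-179 \right)}} = \sqrt{-44530 - -894} = \sqrt{-44530 + \left(-1 + 895\right)} = \sqrt{-44530 + 894} = \sqrt{-43636} = 2 i \sqrt{10909}$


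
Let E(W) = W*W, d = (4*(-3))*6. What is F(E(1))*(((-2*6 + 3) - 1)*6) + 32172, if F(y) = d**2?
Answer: -278868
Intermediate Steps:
d = -72 (d = -12*6 = -72)
E(W) = W**2
F(y) = 5184 (F(y) = (-72)**2 = 5184)
F(E(1))*(((-2*6 + 3) - 1)*6) + 32172 = 5184*(((-2*6 + 3) - 1)*6) + 32172 = 5184*(((-12 + 3) - 1)*6) + 32172 = 5184*((-9 - 1)*6) + 32172 = 5184*(-10*6) + 32172 = 5184*(-60) + 32172 = -311040 + 32172 = -278868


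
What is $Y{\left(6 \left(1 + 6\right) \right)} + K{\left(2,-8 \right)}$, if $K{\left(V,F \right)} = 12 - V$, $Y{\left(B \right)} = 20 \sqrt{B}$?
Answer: $10 + 20 \sqrt{42} \approx 139.61$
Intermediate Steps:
$Y{\left(6 \left(1 + 6\right) \right)} + K{\left(2,-8 \right)} = 20 \sqrt{6 \left(1 + 6\right)} + \left(12 - 2\right) = 20 \sqrt{6 \cdot 7} + \left(12 - 2\right) = 20 \sqrt{42} + 10 = 10 + 20 \sqrt{42}$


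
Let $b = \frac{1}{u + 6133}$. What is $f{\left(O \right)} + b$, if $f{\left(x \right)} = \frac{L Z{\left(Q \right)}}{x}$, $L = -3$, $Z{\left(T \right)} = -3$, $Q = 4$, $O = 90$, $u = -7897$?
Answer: $\frac{877}{8820} \approx 0.099433$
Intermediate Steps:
$b = - \frac{1}{1764}$ ($b = \frac{1}{-7897 + 6133} = \frac{1}{-1764} = - \frac{1}{1764} \approx -0.00056689$)
$f{\left(x \right)} = \frac{9}{x}$ ($f{\left(x \right)} = \frac{\left(-3\right) \left(-3\right)}{x} = \frac{9}{x}$)
$f{\left(O \right)} + b = \frac{9}{90} - \frac{1}{1764} = 9 \cdot \frac{1}{90} - \frac{1}{1764} = \frac{1}{10} - \frac{1}{1764} = \frac{877}{8820}$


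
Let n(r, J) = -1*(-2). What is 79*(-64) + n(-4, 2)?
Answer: -5054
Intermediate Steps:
n(r, J) = 2
79*(-64) + n(-4, 2) = 79*(-64) + 2 = -5056 + 2 = -5054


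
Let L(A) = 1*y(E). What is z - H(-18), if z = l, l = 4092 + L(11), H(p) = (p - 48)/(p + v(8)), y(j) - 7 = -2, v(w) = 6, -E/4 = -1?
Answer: 8183/2 ≈ 4091.5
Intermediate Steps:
E = 4 (E = -4*(-1) = 4)
y(j) = 5 (y(j) = 7 - 2 = 5)
L(A) = 5 (L(A) = 1*5 = 5)
H(p) = (-48 + p)/(6 + p) (H(p) = (p - 48)/(p + 6) = (-48 + p)/(6 + p))
l = 4097 (l = 4092 + 5 = 4097)
z = 4097
z - H(-18) = 4097 - (-48 - 18)/(6 - 18) = 4097 - (-66)/(-12) = 4097 - (-1)*(-66)/12 = 4097 - 1*11/2 = 4097 - 11/2 = 8183/2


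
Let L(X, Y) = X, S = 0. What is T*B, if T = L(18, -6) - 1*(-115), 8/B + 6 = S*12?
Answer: -532/3 ≈ -177.33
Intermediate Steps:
B = -4/3 (B = 8/(-6 + 0*12) = 8/(-6 + 0) = 8/(-6) = 8*(-⅙) = -4/3 ≈ -1.3333)
T = 133 (T = 18 - 1*(-115) = 18 + 115 = 133)
T*B = 133*(-4/3) = -532/3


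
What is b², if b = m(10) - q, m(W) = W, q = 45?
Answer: 1225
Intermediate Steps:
b = -35 (b = 10 - 1*45 = 10 - 45 = -35)
b² = (-35)² = 1225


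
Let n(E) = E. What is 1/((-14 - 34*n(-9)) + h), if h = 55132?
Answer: 1/55424 ≈ 1.8043e-5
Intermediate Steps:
1/((-14 - 34*n(-9)) + h) = 1/((-14 - 34*(-9)) + 55132) = 1/((-14 + 306) + 55132) = 1/(292 + 55132) = 1/55424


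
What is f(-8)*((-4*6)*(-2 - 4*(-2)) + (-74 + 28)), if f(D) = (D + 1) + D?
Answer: 2850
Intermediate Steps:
f(D) = 1 + 2*D (f(D) = (1 + D) + D = 1 + 2*D)
f(-8)*((-4*6)*(-2 - 4*(-2)) + (-74 + 28)) = (1 + 2*(-8))*((-4*6)*(-2 - 4*(-2)) + (-74 + 28)) = (1 - 16)*(-24*(-2 + 8) - 46) = -15*(-24*6 - 46) = -15*(-144 - 46) = -15*(-190) = 2850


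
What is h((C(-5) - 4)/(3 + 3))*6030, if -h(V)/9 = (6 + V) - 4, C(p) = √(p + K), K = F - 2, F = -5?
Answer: -72360 - 18090*I*√3 ≈ -72360.0 - 31333.0*I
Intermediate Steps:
K = -7 (K = -5 - 2 = -7)
C(p) = √(-7 + p) (C(p) = √(p - 7) = √(-7 + p))
h(V) = -18 - 9*V (h(V) = -9*((6 + V) - 4) = -9*(2 + V) = -18 - 9*V)
h((C(-5) - 4)/(3 + 3))*6030 = (-18 - 9*(√(-7 - 5) - 4)/(3 + 3))*6030 = (-18 - 9*(√(-12) - 4)/6)*6030 = (-18 - 9*(2*I*√3 - 4)/6)*6030 = (-18 - 9*(-4 + 2*I*√3)/6)*6030 = (-18 - 9*(-⅔ + I*√3/3))*6030 = (-18 + (6 - 3*I*√3))*6030 = (-12 - 3*I*√3)*6030 = -72360 - 18090*I*√3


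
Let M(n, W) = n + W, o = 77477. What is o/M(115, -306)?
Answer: -77477/191 ≈ -405.64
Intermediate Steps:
M(n, W) = W + n
o/M(115, -306) = 77477/(-306 + 115) = 77477/(-191) = 77477*(-1/191) = -77477/191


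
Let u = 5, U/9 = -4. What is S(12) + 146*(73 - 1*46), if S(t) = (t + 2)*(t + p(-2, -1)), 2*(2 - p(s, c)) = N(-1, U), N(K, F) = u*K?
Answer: 4173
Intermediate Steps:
U = -36 (U = 9*(-4) = -36)
N(K, F) = 5*K
p(s, c) = 9/2 (p(s, c) = 2 - 5*(-1)/2 = 2 - ½*(-5) = 2 + 5/2 = 9/2)
S(t) = (2 + t)*(9/2 + t) (S(t) = (t + 2)*(t + 9/2) = (2 + t)*(9/2 + t))
S(12) + 146*(73 - 1*46) = (9 + 12² + (13/2)*12) + 146*(73 - 1*46) = (9 + 144 + 78) + 146*(73 - 46) = 231 + 146*27 = 231 + 3942 = 4173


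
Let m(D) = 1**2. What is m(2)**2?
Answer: 1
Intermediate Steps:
m(D) = 1
m(2)**2 = 1**2 = 1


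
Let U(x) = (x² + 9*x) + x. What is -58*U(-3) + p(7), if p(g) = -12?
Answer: 1206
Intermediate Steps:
U(x) = x² + 10*x
-58*U(-3) + p(7) = -(-174)*(10 - 3) - 12 = -(-174)*7 - 12 = -58*(-21) - 12 = 1218 - 12 = 1206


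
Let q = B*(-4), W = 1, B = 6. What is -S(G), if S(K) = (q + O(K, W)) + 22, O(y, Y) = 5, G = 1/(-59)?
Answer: -3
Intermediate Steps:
G = -1/59 ≈ -0.016949
q = -24 (q = 6*(-4) = -24)
S(K) = 3 (S(K) = (-24 + 5) + 22 = -19 + 22 = 3)
-S(G) = -1*3 = -3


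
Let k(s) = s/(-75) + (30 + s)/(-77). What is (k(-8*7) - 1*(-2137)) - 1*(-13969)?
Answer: 93018412/5775 ≈ 16107.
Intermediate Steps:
k(s) = -30/77 - 152*s/5775 (k(s) = s*(-1/75) + (30 + s)*(-1/77) = -s/75 + (-30/77 - s/77) = -30/77 - 152*s/5775)
(k(-8*7) - 1*(-2137)) - 1*(-13969) = ((-30/77 - (-1216)*7/5775) - 1*(-2137)) - 1*(-13969) = ((-30/77 - 152/5775*(-56)) + 2137) + 13969 = ((-30/77 + 1216/825) + 2137) + 13969 = (6262/5775 + 2137) + 13969 = 12347437/5775 + 13969 = 93018412/5775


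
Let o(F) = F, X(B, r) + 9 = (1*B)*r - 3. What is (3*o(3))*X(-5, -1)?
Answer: -63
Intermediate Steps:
X(B, r) = -12 + B*r (X(B, r) = -9 + ((1*B)*r - 3) = -9 + (B*r - 3) = -9 + (-3 + B*r) = -12 + B*r)
(3*o(3))*X(-5, -1) = (3*3)*(-12 - 5*(-1)) = 9*(-12 + 5) = 9*(-7) = -63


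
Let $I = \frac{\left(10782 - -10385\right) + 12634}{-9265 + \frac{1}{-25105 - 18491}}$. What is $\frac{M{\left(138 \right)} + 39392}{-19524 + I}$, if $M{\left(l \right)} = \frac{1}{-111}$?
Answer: $- \frac{1766131267608851}{875517821837280} \approx -2.0172$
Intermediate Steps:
$M{\left(l \right)} = - \frac{1}{111}$
$I = - \frac{1473588396}{403916941}$ ($I = \frac{\left(10782 + 10385\right) + 12634}{-9265 + \frac{1}{-43596}} = \frac{21167 + 12634}{-9265 - \frac{1}{43596}} = \frac{33801}{- \frac{403916941}{43596}} = 33801 \left(- \frac{43596}{403916941}\right) = - \frac{1473588396}{403916941} \approx -3.6482$)
$\frac{M{\left(138 \right)} + 39392}{-19524 + I} = \frac{- \frac{1}{111} + 39392}{-19524 - \frac{1473588396}{403916941}} = \frac{4372511}{111 \left(- \frac{7887547944480}{403916941}\right)} = \frac{4372511}{111} \left(- \frac{403916941}{7887547944480}\right) = - \frac{1766131267608851}{875517821837280}$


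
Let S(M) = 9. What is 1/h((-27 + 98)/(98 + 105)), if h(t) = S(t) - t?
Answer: 203/1756 ≈ 0.11560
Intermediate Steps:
h(t) = 9 - t
1/h((-27 + 98)/(98 + 105)) = 1/(9 - (-27 + 98)/(98 + 105)) = 1/(9 - 71/203) = 1/(1756/203) = 203/1756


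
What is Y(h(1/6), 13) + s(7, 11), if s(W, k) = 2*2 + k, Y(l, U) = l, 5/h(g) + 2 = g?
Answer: 135/11 ≈ 12.273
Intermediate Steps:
h(g) = 5/(-2 + g)
s(W, k) = 4 + k
Y(h(1/6), 13) + s(7, 11) = 5/(-2 + 1/6) + (4 + 11) = 5/(-2 + ⅙) + 15 = 5/(-11/6) + 15 = 5*(-6/11) + 15 = -30/11 + 15 = 135/11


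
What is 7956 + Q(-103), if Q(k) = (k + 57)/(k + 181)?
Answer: 310261/39 ≈ 7955.4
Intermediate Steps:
Q(k) = (57 + k)/(181 + k)
7956 + Q(-103) = 7956 + (57 - 103)/(181 - 103) = 7956 - 46/78 = 7956 + (1/78)*(-46) = 7956 - 23/39 = 310261/39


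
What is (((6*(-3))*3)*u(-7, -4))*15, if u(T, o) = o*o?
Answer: -12960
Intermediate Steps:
u(T, o) = o**2
(((6*(-3))*3)*u(-7, -4))*15 = (((6*(-3))*3)*(-4)**2)*15 = (-18*3*16)*15 = -54*16*15 = -864*15 = -12960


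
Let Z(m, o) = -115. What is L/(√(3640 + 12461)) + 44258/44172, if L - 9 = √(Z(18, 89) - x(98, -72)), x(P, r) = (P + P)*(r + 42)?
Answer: 22129/22086 + √1789*(9 + √5765)/5367 ≈ 1.6712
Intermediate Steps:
x(P, r) = 2*P*(42 + r) (x(P, r) = (2*P)*(42 + r) = 2*P*(42 + r))
L = 9 + √5765 (L = 9 + √(-115 - 2*98*(42 - 72)) = 9 + √(-115 - 2*98*(-30)) = 9 + √(-115 - 1*(-5880)) = 9 + √(-115 + 5880) = 9 + √5765 ≈ 84.928)
L/(√(3640 + 12461)) + 44258/44172 = (9 + √5765)/(√(3640 + 12461)) + 44258/44172 = (9 + √5765)/(√16101) + 44258*(1/44172) = (9 + √5765)/((3*√1789)) + 22129/22086 = (9 + √5765)*(√1789/5367) + 22129/22086 = √1789*(9 + √5765)/5367 + 22129/22086 = 22129/22086 + √1789*(9 + √5765)/5367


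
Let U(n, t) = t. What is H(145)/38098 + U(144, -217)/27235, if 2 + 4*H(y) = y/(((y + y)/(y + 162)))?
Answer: -57885923/8300792240 ≈ -0.0069735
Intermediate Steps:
H(y) = 79/4 + y/8 (H(y) = -½ + (y/(((y + y)/(y + 162))))/4 = -½ + (y/(((2*y)/(162 + y))))/4 = -½ + (y/((2*y/(162 + y))))/4 = -½ + (y*((162 + y)/(2*y)))/4 = -½ + (81 + y/2)/4 = -½ + (81/4 + y/8) = 79/4 + y/8)
H(145)/38098 + U(144, -217)/27235 = (79/4 + (⅛)*145)/38098 - 217/27235 = (79/4 + 145/8)*(1/38098) - 217*1/27235 = (303/8)*(1/38098) - 217/27235 = 303/304784 - 217/27235 = -57885923/8300792240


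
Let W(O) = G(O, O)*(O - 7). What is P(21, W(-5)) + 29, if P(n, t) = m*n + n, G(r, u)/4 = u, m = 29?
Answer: 659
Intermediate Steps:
G(r, u) = 4*u
W(O) = 4*O*(-7 + O) (W(O) = (4*O)*(O - 7) = (4*O)*(-7 + O) = 4*O*(-7 + O))
P(n, t) = 30*n (P(n, t) = 29*n + n = 30*n)
P(21, W(-5)) + 29 = 30*21 + 29 = 630 + 29 = 659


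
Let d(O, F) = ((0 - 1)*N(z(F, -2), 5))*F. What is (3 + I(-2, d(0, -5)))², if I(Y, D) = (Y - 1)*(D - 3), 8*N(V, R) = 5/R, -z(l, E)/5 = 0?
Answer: 6561/64 ≈ 102.52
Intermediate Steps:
z(l, E) = 0 (z(l, E) = -5*0 = 0)
N(V, R) = 5/(8*R) (N(V, R) = (5/R)/8 = 5/(8*R))
d(O, F) = -F/8 (d(O, F) = ((0 - 1)*((5/8)/5))*F = (-5/(8*5))*F = (-1*⅛)*F = -F/8)
I(Y, D) = (-1 + Y)*(-3 + D)
(3 + I(-2, d(0, -5)))² = (3 + (3 - (-1)*(-5)/8 - 3*(-2) - ⅛*(-5)*(-2)))² = (3 + (3 - 1*5/8 + 6 + (5/8)*(-2)))² = (3 + (3 - 5/8 + 6 - 5/4))² = (3 + 57/8)² = (81/8)² = 6561/64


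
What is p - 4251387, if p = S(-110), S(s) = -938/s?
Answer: -233825816/55 ≈ -4.2514e+6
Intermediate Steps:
p = 469/55 (p = -938/(-110) = -938*(-1/110) = 469/55 ≈ 8.5273)
p - 4251387 = 469/55 - 4251387 = -233825816/55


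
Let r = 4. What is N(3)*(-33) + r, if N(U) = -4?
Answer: 136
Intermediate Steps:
N(3)*(-33) + r = -4*(-33) + 4 = 132 + 4 = 136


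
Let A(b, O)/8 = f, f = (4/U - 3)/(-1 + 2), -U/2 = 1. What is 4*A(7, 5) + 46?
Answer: -114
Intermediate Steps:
U = -2 (U = -2*1 = -2)
f = -5 (f = (4/(-2) - 3)/(-1 + 2) = (4*(-½) - 3)/1 = (-2 - 3)*1 = -5*1 = -5)
A(b, O) = -40 (A(b, O) = 8*(-5) = -40)
4*A(7, 5) + 46 = 4*(-40) + 46 = -160 + 46 = -114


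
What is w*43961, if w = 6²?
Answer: 1582596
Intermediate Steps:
w = 36
w*43961 = 36*43961 = 1582596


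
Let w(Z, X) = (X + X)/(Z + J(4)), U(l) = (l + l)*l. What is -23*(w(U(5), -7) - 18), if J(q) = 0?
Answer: 10511/25 ≈ 420.44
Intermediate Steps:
U(l) = 2*l**2 (U(l) = (2*l)*l = 2*l**2)
w(Z, X) = 2*X/Z (w(Z, X) = (X + X)/(Z + 0) = (2*X)/Z = 2*X/Z)
-23*(w(U(5), -7) - 18) = -23*(2*(-7)/(2*5**2) - 18) = -23*(2*(-7)/(2*25) - 18) = -23*(2*(-7)/50 - 18) = -23*(2*(-7)*(1/50) - 18) = -23*(-7/25 - 18) = -23*(-457/25) = 10511/25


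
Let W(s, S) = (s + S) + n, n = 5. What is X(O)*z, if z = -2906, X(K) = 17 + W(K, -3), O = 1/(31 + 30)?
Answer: -3370960/61 ≈ -55262.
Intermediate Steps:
W(s, S) = 5 + S + s (W(s, S) = (s + S) + 5 = (S + s) + 5 = 5 + S + s)
O = 1/61 ≈ 0.016393
X(K) = 19 + K (X(K) = 17 + (5 - 3 + K) = 17 + (2 + K) = 19 + K)
X(O)*z = (19 + 1/61)*(-2906) = (1160/61)*(-2906) = -3370960/61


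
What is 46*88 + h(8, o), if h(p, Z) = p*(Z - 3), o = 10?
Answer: 4104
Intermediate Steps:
h(p, Z) = p*(-3 + Z)
46*88 + h(8, o) = 46*88 + 8*(-3 + 10) = 4048 + 8*7 = 4048 + 56 = 4104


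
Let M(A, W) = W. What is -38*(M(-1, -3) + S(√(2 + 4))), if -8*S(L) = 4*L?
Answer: 114 + 19*√6 ≈ 160.54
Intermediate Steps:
S(L) = -L/2
-38*(M(-1, -3) + S(√(2 + 4))) = -38*(-3 - √(2 + 4)/2) = -38*(-3 - √6/2) = 114 + 19*√6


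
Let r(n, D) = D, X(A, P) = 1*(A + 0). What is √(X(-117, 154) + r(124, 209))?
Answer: 2*√23 ≈ 9.5917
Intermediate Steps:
X(A, P) = A (X(A, P) = 1*A = A)
√(X(-117, 154) + r(124, 209)) = √(-117 + 209) = √92 = 2*√23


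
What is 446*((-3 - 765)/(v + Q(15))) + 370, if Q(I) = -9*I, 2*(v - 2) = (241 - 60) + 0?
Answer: 716506/85 ≈ 8429.5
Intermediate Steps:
v = 185/2 (v = 2 + ((241 - 60) + 0)/2 = 2 + (181 + 0)/2 = 2 + (½)*181 = 2 + 181/2 = 185/2 ≈ 92.500)
446*((-3 - 765)/(v + Q(15))) + 370 = 446*((-3 - 765)/(185/2 - 9*15)) + 370 = 446*(-768/(185/2 - 135)) + 370 = 446*(-768/(-85/2)) + 370 = 446*(-768*(-2/85)) + 370 = 446*(1536/85) + 370 = 685056/85 + 370 = 716506/85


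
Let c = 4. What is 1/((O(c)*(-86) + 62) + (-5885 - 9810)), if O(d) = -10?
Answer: -1/14773 ≈ -6.7691e-5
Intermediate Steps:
1/((O(c)*(-86) + 62) + (-5885 - 9810)) = 1/((-10*(-86) + 62) + (-5885 - 9810)) = 1/((860 + 62) - 15695) = 1/(922 - 15695) = 1/(-14773) = -1/14773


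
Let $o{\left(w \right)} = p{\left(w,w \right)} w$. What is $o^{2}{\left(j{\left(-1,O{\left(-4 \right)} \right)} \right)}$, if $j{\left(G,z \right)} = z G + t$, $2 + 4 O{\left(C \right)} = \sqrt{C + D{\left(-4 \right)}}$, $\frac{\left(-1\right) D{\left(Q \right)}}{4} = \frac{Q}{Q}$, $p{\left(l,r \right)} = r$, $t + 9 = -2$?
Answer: $\frac{\left(21 + i \sqrt{2}\right)^{4}}{16} \approx 11825.0 + 3259.4 i$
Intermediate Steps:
$t = -11$ ($t = -9 - 2 = -11$)
$D{\left(Q \right)} = -4$ ($D{\left(Q \right)} = - 4 \frac{Q}{Q} = \left(-4\right) 1 = -4$)
$O{\left(C \right)} = - \frac{1}{2} + \frac{\sqrt{-4 + C}}{4}$ ($O{\left(C \right)} = - \frac{1}{2} + \frac{\sqrt{C - 4}}{4} = - \frac{1}{2} + \frac{\sqrt{-4 + C}}{4}$)
$j{\left(G,z \right)} = -11 + G z$ ($j{\left(G,z \right)} = z G - 11 = G z - 11 = -11 + G z$)
$o{\left(w \right)} = w^{2}$ ($o{\left(w \right)} = w w = w^{2}$)
$o^{2}{\left(j{\left(-1,O{\left(-4 \right)} \right)} \right)} = \left(\left(-11 - \left(- \frac{1}{2} + \frac{\sqrt{-4 - 4}}{4}\right)\right)^{2}\right)^{2} = \left(\left(-11 - \left(- \frac{1}{2} + \frac{\sqrt{-8}}{4}\right)\right)^{2}\right)^{2} = \left(\left(-11 - \left(- \frac{1}{2} + \frac{2 i \sqrt{2}}{4}\right)\right)^{2}\right)^{2} = \left(\left(-11 - \left(- \frac{1}{2} + \frac{i \sqrt{2}}{2}\right)\right)^{2}\right)^{2} = \left(\left(-11 + \left(\frac{1}{2} - \frac{i \sqrt{2}}{2}\right)\right)^{2}\right)^{2} = \left(\left(- \frac{21}{2} - \frac{i \sqrt{2}}{2}\right)^{2}\right)^{2} = \left(- \frac{21}{2} - \frac{i \sqrt{2}}{2}\right)^{4}$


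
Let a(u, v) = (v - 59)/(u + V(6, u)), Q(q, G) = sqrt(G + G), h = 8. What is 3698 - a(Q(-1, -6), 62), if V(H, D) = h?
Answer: 70256/19 + 3*I*sqrt(3)/38 ≈ 3697.7 + 0.13674*I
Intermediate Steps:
V(H, D) = 8
Q(q, G) = sqrt(2)*sqrt(G) (Q(q, G) = sqrt(2*G) = sqrt(2)*sqrt(G))
a(u, v) = (-59 + v)/(8 + u) (a(u, v) = (v - 59)/(u + 8) = (-59 + v)/(8 + u))
3698 - a(Q(-1, -6), 62) = 3698 - (-59 + 62)/(8 + sqrt(2)*sqrt(-6)) = 3698 - 3/(8 + sqrt(2)*(I*sqrt(6))) = 3698 - 3/(8 + 2*I*sqrt(3))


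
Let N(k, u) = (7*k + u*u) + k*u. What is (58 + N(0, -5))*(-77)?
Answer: -6391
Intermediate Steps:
N(k, u) = u² + 7*k + k*u (N(k, u) = (7*k + u²) + k*u = (u² + 7*k) + k*u = u² + 7*k + k*u)
(58 + N(0, -5))*(-77) = (58 + ((-5)² + 7*0 + 0*(-5)))*(-77) = (58 + (25 + 0 + 0))*(-77) = (58 + 25)*(-77) = 83*(-77) = -6391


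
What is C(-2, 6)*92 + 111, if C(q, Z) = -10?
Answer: -809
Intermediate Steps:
C(-2, 6)*92 + 111 = -10*92 + 111 = -920 + 111 = -809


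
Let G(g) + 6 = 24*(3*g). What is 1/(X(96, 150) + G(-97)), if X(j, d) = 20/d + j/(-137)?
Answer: -2055/14365616 ≈ -0.00014305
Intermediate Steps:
X(j, d) = 20/d - j/137 (X(j, d) = 20/d + j*(-1/137) = 20/d - j/137)
G(g) = -6 + 72*g (G(g) = -6 + 24*(3*g) = -6 + 72*g)
1/(X(96, 150) + G(-97)) = 1/((20/150 - 1/137*96) + (-6 + 72*(-97))) = 1/((20*(1/150) - 96/137) + (-6 - 6984)) = 1/((2/15 - 96/137) - 6990) = 1/(-1166/2055 - 6990) = 1/(-14365616/2055) = -2055/14365616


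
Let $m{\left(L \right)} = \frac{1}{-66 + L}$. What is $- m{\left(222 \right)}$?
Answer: $- \frac{1}{156} \approx -0.0064103$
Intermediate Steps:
$- m{\left(222 \right)} = - \frac{1}{-66 + 222} = - \frac{1}{156}$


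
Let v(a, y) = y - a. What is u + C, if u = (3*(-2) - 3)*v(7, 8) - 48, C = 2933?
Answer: 2876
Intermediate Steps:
u = -57 (u = (3*(-2) - 3)*(8 - 1*7) - 48 = (-6 - 3)*(8 - 7) - 48 = -9*1 - 48 = -9 - 48 = -57)
u + C = -57 + 2933 = 2876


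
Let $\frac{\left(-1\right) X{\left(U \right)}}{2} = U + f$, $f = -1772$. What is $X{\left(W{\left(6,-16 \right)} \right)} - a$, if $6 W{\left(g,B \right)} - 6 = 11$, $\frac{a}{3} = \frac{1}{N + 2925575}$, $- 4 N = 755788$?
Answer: $\frac{29049306211}{8209884} \approx 3538.3$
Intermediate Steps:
$N = -188947$ ($N = \left(- \frac{1}{4}\right) 755788 = -188947$)
$a = \frac{3}{2736628}$ ($a = \frac{3}{-188947 + 2925575} = \frac{3}{2736628} \approx 1.0962 \cdot 10^{-6}$)
$W{\left(g,B \right)} = \frac{17}{6}$ ($W{\left(g,B \right)} = 1 + \frac{1}{6} \cdot 11 = 1 + \frac{11}{6} = \frac{17}{6}$)
$X{\left(U \right)} = 3544 - 2 U$ ($X{\left(U \right)} = - 2 \left(U - 1772\right) = - 2 \left(-1772 + U\right) = 3544 - 2 U$)
$X{\left(W{\left(6,-16 \right)} \right)} - a = \left(3544 - \frac{17}{3}\right) - \frac{3}{2736628} = \frac{10615}{3} - \frac{3}{2736628} = \frac{29049306211}{8209884}$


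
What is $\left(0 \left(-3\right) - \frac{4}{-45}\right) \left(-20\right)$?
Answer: $- \frac{16}{9} \approx -1.7778$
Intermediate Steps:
$\left(0 \left(-3\right) - \frac{4}{-45}\right) \left(-20\right) = \left(0 - - \frac{4}{45}\right) \left(-20\right) = \left(0 + \frac{4}{45}\right) \left(-20\right) = \frac{4}{45} \left(-20\right) = - \frac{16}{9}$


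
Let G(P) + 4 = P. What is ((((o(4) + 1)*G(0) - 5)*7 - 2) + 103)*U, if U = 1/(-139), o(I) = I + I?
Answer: 186/139 ≈ 1.3381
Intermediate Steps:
G(P) = -4 + P
o(I) = 2*I
U = -1/139 ≈ -0.0071942
((((o(4) + 1)*G(0) - 5)*7 - 2) + 103)*U = ((((2*4 + 1)*(-4 + 0) - 5)*7 - 2) + 103)*(-1/139) = ((((8 + 1)*(-4) - 5)*7 - 2) + 103)*(-1/139) = (((9*(-4) - 5)*7 - 2) + 103)*(-1/139) = (((-36 - 5)*7 - 2) + 103)*(-1/139) = ((-41*7 - 2) + 103)*(-1/139) = ((-287 - 2) + 103)*(-1/139) = (-289 + 103)*(-1/139) = -186*(-1/139) = 186/139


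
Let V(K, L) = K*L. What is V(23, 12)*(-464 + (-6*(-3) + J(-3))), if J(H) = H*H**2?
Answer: -130548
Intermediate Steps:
J(H) = H**3
V(23, 12)*(-464 + (-6*(-3) + J(-3))) = (23*12)*(-464 + (-6*(-3) + (-3)**3)) = 276*(-464 + (18 - 27)) = 276*(-464 - 9) = 276*(-473) = -130548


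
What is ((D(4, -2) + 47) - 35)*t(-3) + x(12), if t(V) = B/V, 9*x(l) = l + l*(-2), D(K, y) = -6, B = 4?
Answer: -28/3 ≈ -9.3333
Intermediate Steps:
x(l) = -l/9 (x(l) = (l + l*(-2))/9 = (l - 2*l)/9 = (-l)/9 = -l/9)
t(V) = 4/V
((D(4, -2) + 47) - 35)*t(-3) + x(12) = ((-6 + 47) - 35)*(4/(-3)) - 1/9*12 = (41 - 35)*(4*(-1/3)) - 4/3 = 6*(-4/3) - 4/3 = -8 - 4/3 = -28/3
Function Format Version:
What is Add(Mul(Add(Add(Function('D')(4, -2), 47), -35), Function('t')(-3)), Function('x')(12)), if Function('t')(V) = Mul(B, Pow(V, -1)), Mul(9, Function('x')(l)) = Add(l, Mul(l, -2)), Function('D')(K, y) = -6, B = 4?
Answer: Rational(-28, 3) ≈ -9.3333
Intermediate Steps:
Function('x')(l) = Mul(Rational(-1, 9), l) (Function('x')(l) = Mul(Rational(1, 9), Add(l, Mul(l, -2))) = Mul(Rational(1, 9), Add(l, Mul(-2, l))) = Mul(Rational(1, 9), Mul(-1, l)) = Mul(Rational(-1, 9), l))
Function('t')(V) = Mul(4, Pow(V, -1))
Add(Mul(Add(Add(Function('D')(4, -2), 47), -35), Function('t')(-3)), Function('x')(12)) = Add(Mul(Add(Add(-6, 47), -35), Mul(4, Pow(-3, -1))), Mul(Rational(-1, 9), 12)) = Add(Mul(Add(41, -35), Mul(4, Rational(-1, 3))), Rational(-4, 3)) = Add(Mul(6, Rational(-4, 3)), Rational(-4, 3)) = Add(-8, Rational(-4, 3)) = Rational(-28, 3)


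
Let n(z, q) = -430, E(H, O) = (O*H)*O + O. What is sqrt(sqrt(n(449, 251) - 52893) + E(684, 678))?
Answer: sqrt(314424534 + I*sqrt(53323)) ≈ 17732.0 + 0.e-2*I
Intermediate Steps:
E(H, O) = O + H*O**2 (E(H, O) = (H*O)*O + O = H*O**2 + O = O + H*O**2)
sqrt(sqrt(n(449, 251) - 52893) + E(684, 678)) = sqrt(sqrt(-430 - 52893) + 678*(1 + 684*678)) = sqrt(sqrt(-53323) + 678*(1 + 463752)) = sqrt(I*sqrt(53323) + 678*463753) = sqrt(I*sqrt(53323) + 314424534) = sqrt(314424534 + I*sqrt(53323))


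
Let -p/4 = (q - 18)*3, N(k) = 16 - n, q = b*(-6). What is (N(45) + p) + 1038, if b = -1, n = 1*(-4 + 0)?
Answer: 1202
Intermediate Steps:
n = -4 (n = 1*(-4) = -4)
q = 6 (q = -1*(-6) = 6)
N(k) = 20 (N(k) = 16 - 1*(-4) = 16 + 4 = 20)
p = 144 (p = -4*(6 - 18)*3 = -(-48)*3 = -4*(-36) = 144)
(N(45) + p) + 1038 = (20 + 144) + 1038 = 164 + 1038 = 1202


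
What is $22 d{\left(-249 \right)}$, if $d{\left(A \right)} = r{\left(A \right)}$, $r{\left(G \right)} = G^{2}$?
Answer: $1364022$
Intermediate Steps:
$d{\left(A \right)} = A^{2}$
$22 d{\left(-249 \right)} = 22 \left(-249\right)^{2} = 22 \cdot 62001 = 1364022$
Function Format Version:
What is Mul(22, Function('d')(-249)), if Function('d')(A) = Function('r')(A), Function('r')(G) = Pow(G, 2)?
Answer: 1364022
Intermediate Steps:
Function('d')(A) = Pow(A, 2)
Mul(22, Function('d')(-249)) = Mul(22, Pow(-249, 2)) = Mul(22, 62001) = 1364022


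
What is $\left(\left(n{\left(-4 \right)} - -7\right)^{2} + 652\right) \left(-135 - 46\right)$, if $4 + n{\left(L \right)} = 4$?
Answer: $-126881$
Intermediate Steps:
$n{\left(L \right)} = 0$ ($n{\left(L \right)} = -4 + 4 = 0$)
$\left(\left(n{\left(-4 \right)} - -7\right)^{2} + 652\right) \left(-135 - 46\right) = \left(\left(0 - -7\right)^{2} + 652\right) \left(-135 - 46\right) = \left(\left(0 + \left(-1 + 8\right)\right)^{2} + 652\right) \left(-135 - 46\right) = \left(\left(0 + 7\right)^{2} + 652\right) \left(-181\right) = \left(7^{2} + 652\right) \left(-181\right) = \left(49 + 652\right) \left(-181\right) = 701 \left(-181\right) = -126881$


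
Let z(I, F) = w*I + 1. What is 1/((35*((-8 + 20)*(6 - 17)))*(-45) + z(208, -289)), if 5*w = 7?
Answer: 5/1040961 ≈ 4.8033e-6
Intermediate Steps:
w = 7/5 (w = (⅕)*7 = 7/5 ≈ 1.4000)
z(I, F) = 1 + 7*I/5 (z(I, F) = 7*I/5 + 1 = 1 + 7*I/5)
1/((35*((-8 + 20)*(6 - 17)))*(-45) + z(208, -289)) = 1/((35*((-8 + 20)*(6 - 17)))*(-45) + (1 + (7/5)*208)) = 1/((35*(12*(-11)))*(-45) + (1 + 1456/5)) = 1/((35*(-132))*(-45) + 1461/5) = 1/(-4620*(-45) + 1461/5) = 1/(207900 + 1461/5) = 1/(1040961/5) = 5/1040961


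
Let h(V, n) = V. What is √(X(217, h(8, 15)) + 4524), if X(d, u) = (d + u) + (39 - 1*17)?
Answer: √4771 ≈ 69.072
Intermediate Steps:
X(d, u) = 22 + d + u (X(d, u) = (d + u) + (39 - 17) = (d + u) + 22 = 22 + d + u)
√(X(217, h(8, 15)) + 4524) = √((22 + 217 + 8) + 4524) = √(247 + 4524) = √4771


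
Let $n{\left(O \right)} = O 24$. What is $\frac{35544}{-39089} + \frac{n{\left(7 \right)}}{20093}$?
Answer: $- \frac{707618640}{785415277} \approx -0.90095$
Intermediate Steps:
$n{\left(O \right)} = 24 O$
$\frac{35544}{-39089} + \frac{n{\left(7 \right)}}{20093} = \frac{35544}{-39089} + \frac{24 \cdot 7}{20093} = 35544 \left(- \frac{1}{39089}\right) + 168 \cdot \frac{1}{20093} = - \frac{35544}{39089} + \frac{168}{20093} = - \frac{707618640}{785415277}$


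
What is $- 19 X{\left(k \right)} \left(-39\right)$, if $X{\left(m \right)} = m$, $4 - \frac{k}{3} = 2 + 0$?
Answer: $4446$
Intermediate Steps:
$k = 6$ ($k = 12 - 3 \left(2 + 0\right) = 12 - 6 = 6$)
$- 19 X{\left(k \right)} \left(-39\right) = \left(-19\right) 6 \left(-39\right) = \left(-114\right) \left(-39\right) = 4446$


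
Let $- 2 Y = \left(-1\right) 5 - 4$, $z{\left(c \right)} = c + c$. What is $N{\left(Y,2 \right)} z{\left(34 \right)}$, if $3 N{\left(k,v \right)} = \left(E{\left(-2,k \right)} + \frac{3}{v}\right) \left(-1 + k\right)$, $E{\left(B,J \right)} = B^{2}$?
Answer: $\frac{1309}{3} \approx 436.33$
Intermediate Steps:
$z{\left(c \right)} = 2 c$
$Y = \frac{9}{2}$ ($Y = - \frac{\left(-1\right) 5 - 4}{2} = - \frac{-5 - 4}{2} = \left(- \frac{1}{2}\right) \left(-9\right) = \frac{9}{2} \approx 4.5$)
$N{\left(k,v \right)} = \frac{\left(-1 + k\right) \left(4 + \frac{3}{v}\right)}{3}$ ($N{\left(k,v \right)} = \frac{\left(\left(-2\right)^{2} + \frac{3}{v}\right) \left(-1 + k\right)}{3} = \frac{\left(4 + \frac{3}{v}\right) \left(-1 + k\right)}{3} = \frac{\left(-1 + k\right) \left(4 + \frac{3}{v}\right)}{3}$)
$N{\left(Y,2 \right)} z{\left(34 \right)} = \frac{-1 + \frac{9}{2} + \frac{4}{3} \cdot 2 \left(-1 + \frac{9}{2}\right)}{2} \cdot 2 \cdot 34 = \frac{-1 + \frac{9}{2} + \frac{4}{3} \cdot 2 \cdot \frac{7}{2}}{2} \cdot 68 = \frac{-1 + \frac{9}{2} + \frac{28}{3}}{2} \cdot 68 = \frac{1}{2} \cdot \frac{77}{6} \cdot 68 = \frac{77}{12} \cdot 68 = \frac{1309}{3}$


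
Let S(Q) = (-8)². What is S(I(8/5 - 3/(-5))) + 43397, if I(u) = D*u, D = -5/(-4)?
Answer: 43461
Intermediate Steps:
D = 5/4 (D = -5*(-¼) = 5/4 ≈ 1.2500)
I(u) = 5*u/4
S(Q) = 64
S(I(8/5 - 3/(-5))) + 43397 = 64 + 43397 = 43461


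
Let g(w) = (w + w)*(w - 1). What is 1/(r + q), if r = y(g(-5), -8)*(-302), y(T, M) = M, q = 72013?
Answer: 1/74429 ≈ 1.3436e-5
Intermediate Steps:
g(w) = 2*w*(-1 + w) (g(w) = (2*w)*(-1 + w) = 2*w*(-1 + w))
r = 2416 (r = -8*(-302) = 2416)
1/(r + q) = 1/(2416 + 72013) = 1/74429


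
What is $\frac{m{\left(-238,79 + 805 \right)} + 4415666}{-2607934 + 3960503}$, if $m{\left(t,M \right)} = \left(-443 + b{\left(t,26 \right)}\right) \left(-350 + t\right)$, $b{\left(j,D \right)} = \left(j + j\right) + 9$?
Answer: $\frac{4950746}{1352569} \approx 3.6603$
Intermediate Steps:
$b{\left(j,D \right)} = 9 + 2 j$ ($b{\left(j,D \right)} = 2 j + 9 = 9 + 2 j$)
$m{\left(t,M \right)} = \left(-434 + 2 t\right) \left(-350 + t\right)$ ($m{\left(t,M \right)} = \left(-443 + \left(9 + 2 t\right)\right) \left(-350 + t\right) = \left(-434 + 2 t\right) \left(-350 + t\right)$)
$\frac{m{\left(-238,79 + 805 \right)} + 4415666}{-2607934 + 3960503} = \frac{\left(151900 - -269892 + 2 \left(-238\right)^{2}\right) + 4415666}{-2607934 + 3960503} = \frac{\left(151900 + 269892 + 2 \cdot 56644\right) + 4415666}{1352569} = \left(\left(151900 + 269892 + 113288\right) + 4415666\right) \frac{1}{1352569} = \left(535080 + 4415666\right) \frac{1}{1352569} = 4950746 \cdot \frac{1}{1352569} = \frac{4950746}{1352569}$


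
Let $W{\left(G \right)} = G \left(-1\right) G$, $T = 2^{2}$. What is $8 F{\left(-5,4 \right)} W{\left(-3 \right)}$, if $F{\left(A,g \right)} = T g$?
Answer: $-1152$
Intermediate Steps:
$T = 4$
$F{\left(A,g \right)} = 4 g$
$W{\left(G \right)} = - G^{2}$ ($W{\left(G \right)} = - G G = - G^{2}$)
$8 F{\left(-5,4 \right)} W{\left(-3 \right)} = 8 \cdot 4 \cdot 4 \left(- \left(-3\right)^{2}\right) = 8 \cdot 16 \left(\left(-1\right) 9\right) = 128 \left(-9\right) = -1152$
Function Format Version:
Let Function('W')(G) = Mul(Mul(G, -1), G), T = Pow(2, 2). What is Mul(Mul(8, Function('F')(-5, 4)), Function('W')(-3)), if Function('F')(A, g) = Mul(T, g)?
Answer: -1152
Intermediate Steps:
T = 4
Function('F')(A, g) = Mul(4, g)
Function('W')(G) = Mul(-1, Pow(G, 2)) (Function('W')(G) = Mul(Mul(-1, G), G) = Mul(-1, Pow(G, 2)))
Mul(Mul(8, Function('F')(-5, 4)), Function('W')(-3)) = Mul(Mul(8, Mul(4, 4)), Mul(-1, Pow(-3, 2))) = Mul(Mul(8, 16), Mul(-1, 9)) = Mul(128, -9) = -1152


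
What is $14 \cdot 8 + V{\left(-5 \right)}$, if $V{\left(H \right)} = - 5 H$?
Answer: $137$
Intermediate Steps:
$14 \cdot 8 + V{\left(-5 \right)} = 14 \cdot 8 - -25 = 112 + 25 = 137$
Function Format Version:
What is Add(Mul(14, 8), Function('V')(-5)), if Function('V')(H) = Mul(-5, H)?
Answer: 137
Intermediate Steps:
Add(Mul(14, 8), Function('V')(-5)) = Add(Mul(14, 8), Mul(-5, -5)) = Add(112, 25) = 137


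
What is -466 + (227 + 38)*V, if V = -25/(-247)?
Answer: -108477/247 ≈ -439.18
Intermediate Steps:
V = 25/247 (V = -25*(-1/247) = 25/247 ≈ 0.10121)
-466 + (227 + 38)*V = -466 + (227 + 38)*(25/247) = -466 + 265*(25/247) = -466 + 6625/247 = -108477/247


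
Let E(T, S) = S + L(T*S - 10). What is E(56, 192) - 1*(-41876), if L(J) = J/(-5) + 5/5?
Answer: 199603/5 ≈ 39921.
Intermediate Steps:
L(J) = 1 - J/5 (L(J) = J*(-⅕) + 5*(⅕) = -J/5 + 1 = 1 - J/5)
E(T, S) = 3 + S - S*T/5 (E(T, S) = S + (1 - (T*S - 10)/5) = S + (1 - (S*T - 10)/5) = S + (1 - (-10 + S*T)/5) = S + (1 + (2 - S*T/5)) = S + (3 - S*T/5) = 3 + S - S*T/5)
E(56, 192) - 1*(-41876) = (3 + 192 - ⅕*192*56) - 1*(-41876) = (3 + 192 - 10752/5) + 41876 = -9777/5 + 41876 = 199603/5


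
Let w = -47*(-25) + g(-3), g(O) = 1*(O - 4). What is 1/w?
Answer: 1/1168 ≈ 0.00085616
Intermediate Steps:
g(O) = -4 + O (g(O) = 1*(-4 + O) = -4 + O)
w = 1168 (w = -47*(-25) + (-4 - 3) = 1175 - 7 = 1168)
1/w = 1/1168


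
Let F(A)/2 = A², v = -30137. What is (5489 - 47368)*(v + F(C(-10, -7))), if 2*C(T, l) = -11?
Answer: 2519147487/2 ≈ 1.2596e+9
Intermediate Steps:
C(T, l) = -11/2 (C(T, l) = (½)*(-11) = -11/2)
F(A) = 2*A²
(5489 - 47368)*(v + F(C(-10, -7))) = (5489 - 47368)*(-30137 + 2*(-11/2)²) = -41879*(-30137 + 2*(121/4)) = -41879*(-30137 + 121/2) = -41879*(-60153/2) = 2519147487/2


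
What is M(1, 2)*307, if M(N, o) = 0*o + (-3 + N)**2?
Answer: 1228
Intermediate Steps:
M(N, o) = (-3 + N)**2 (M(N, o) = 0 + (-3 + N)**2 = (-3 + N)**2)
M(1, 2)*307 = (-3 + 1)**2*307 = (-2)**2*307 = 4*307 = 1228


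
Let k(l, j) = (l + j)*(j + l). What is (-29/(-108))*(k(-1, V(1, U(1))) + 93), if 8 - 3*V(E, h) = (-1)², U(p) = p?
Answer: 24737/972 ≈ 25.450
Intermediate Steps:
V(E, h) = 7/3 (V(E, h) = 8/3 - ⅓*(-1)² = 8/3 - ⅓*1 = 8/3 - ⅓ = 7/3)
k(l, j) = (j + l)² (k(l, j) = (j + l)*(j + l) = (j + l)²)
(-29/(-108))*(k(-1, V(1, U(1))) + 93) = (-29/(-108))*((7/3 - 1)² + 93) = (-29*(-1/108))*((4/3)² + 93) = 29*(16/9 + 93)/108 = (29/108)*(853/9) = 24737/972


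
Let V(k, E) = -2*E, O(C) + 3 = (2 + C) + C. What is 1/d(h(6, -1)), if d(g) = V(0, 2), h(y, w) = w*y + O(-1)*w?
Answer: -1/4 ≈ -0.25000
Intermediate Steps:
O(C) = -1 + 2*C (O(C) = -3 + ((2 + C) + C) = -3 + (2 + 2*C) = -1 + 2*C)
h(y, w) = -3*w + w*y (h(y, w) = w*y + (-1 + 2*(-1))*w = w*y + (-1 - 2)*w = w*y - 3*w = -3*w + w*y)
d(g) = -4 (d(g) = -2*2 = -4)
1/d(h(6, -1)) = 1/(-4) = -1/4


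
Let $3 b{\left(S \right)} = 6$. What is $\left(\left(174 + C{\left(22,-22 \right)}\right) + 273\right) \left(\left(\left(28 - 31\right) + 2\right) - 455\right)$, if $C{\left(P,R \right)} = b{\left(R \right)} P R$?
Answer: $237576$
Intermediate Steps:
$b{\left(S \right)} = 2$ ($b{\left(S \right)} = \frac{1}{3} \cdot 6 = 2$)
$C{\left(P,R \right)} = 2 P R$
$\left(\left(174 + C{\left(22,-22 \right)}\right) + 273\right) \left(\left(\left(28 - 31\right) + 2\right) - 455\right) = \left(\left(174 + 2 \cdot 22 \left(-22\right)\right) + 273\right) \left(\left(\left(28 - 31\right) + 2\right) - 455\right) = \left(\left(174 - 968\right) + 273\right) \left(\left(-3 + 2\right) - 455\right) = \left(-794 + 273\right) \left(-1 - 455\right) = \left(-521\right) \left(-456\right) = 237576$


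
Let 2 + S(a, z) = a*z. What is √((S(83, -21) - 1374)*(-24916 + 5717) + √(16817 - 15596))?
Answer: √(59881681 + √1221) ≈ 7738.3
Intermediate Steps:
S(a, z) = -2 + a*z
√((S(83, -21) - 1374)*(-24916 + 5717) + √(16817 - 15596)) = √(((-2 + 83*(-21)) - 1374)*(-24916 + 5717) + √(16817 - 15596)) = √(((-2 - 1743) - 1374)*(-19199) + √1221) = √((-1745 - 1374)*(-19199) + √1221) = √(-3119*(-19199) + √1221) = √(59881681 + √1221)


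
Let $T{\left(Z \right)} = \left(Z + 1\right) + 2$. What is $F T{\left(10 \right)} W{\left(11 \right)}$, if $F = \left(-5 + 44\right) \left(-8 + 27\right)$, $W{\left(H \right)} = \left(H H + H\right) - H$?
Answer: $1165593$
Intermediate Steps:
$T{\left(Z \right)} = 3 + Z$ ($T{\left(Z \right)} = \left(1 + Z\right) + 2 = 3 + Z$)
$W{\left(H \right)} = H^{2}$ ($W{\left(H \right)} = \left(H^{2} + H\right) - H = \left(H + H^{2}\right) - H = H^{2}$)
$F = 741$ ($F = 39 \cdot 19 = 741$)
$F T{\left(10 \right)} W{\left(11 \right)} = 741 \left(3 + 10\right) 11^{2} = 741 \cdot 13 \cdot 121 = 9633 \cdot 121 = 1165593$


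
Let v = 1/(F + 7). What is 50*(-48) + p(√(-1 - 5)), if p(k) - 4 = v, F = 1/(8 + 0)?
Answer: -136564/57 ≈ -2395.9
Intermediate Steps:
F = ⅛ (F = 1/8 = ⅛ ≈ 0.12500)
v = 8/57 (v = 1/(⅛ + 7) = 1/(57/8) = 8/57 ≈ 0.14035)
p(k) = 236/57 (p(k) = 4 + 8/57 = 236/57)
50*(-48) + p(√(-1 - 5)) = 50*(-48) + 236/57 = -2400 + 236/57 = -136564/57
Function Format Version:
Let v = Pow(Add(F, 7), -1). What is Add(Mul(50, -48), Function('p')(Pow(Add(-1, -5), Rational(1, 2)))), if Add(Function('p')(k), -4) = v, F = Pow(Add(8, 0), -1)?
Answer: Rational(-136564, 57) ≈ -2395.9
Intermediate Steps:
F = Rational(1, 8) (F = Pow(8, -1) = Rational(1, 8) ≈ 0.12500)
v = Rational(8, 57) (v = Pow(Add(Rational(1, 8), 7), -1) = Pow(Rational(57, 8), -1) = Rational(8, 57) ≈ 0.14035)
Function('p')(k) = Rational(236, 57) (Function('p')(k) = Add(4, Rational(8, 57)) = Rational(236, 57))
Add(Mul(50, -48), Function('p')(Pow(Add(-1, -5), Rational(1, 2)))) = Add(Mul(50, -48), Rational(236, 57)) = Add(-2400, Rational(236, 57)) = Rational(-136564, 57)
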